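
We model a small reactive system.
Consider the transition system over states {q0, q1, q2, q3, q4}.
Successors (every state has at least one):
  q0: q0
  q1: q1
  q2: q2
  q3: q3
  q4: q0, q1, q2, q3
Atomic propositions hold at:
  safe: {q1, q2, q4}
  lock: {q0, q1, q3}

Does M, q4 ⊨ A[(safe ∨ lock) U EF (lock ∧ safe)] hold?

Sat(safe ∨ lock) = {q0, q1, q2, q3, q4}
Sat(lock ∧ safe) = {q1}
EF (lock ∧ safe): least fixpoint, start Z0 = {q1}, add states with some successor in Z. Z1 = {q1, q4}; fixed.
Sat(EF (lock ∧ safe)) = {q1, q4}
A[(safe ∨ lock) U EF (lock ∧ safe)]: least fixpoint, start Z0 = Sat(EF (lock ∧ safe)) = {q1, q4}, add states in Sat(safe ∨ lock) with every successor in Z. Already a fixed point.
Sat(A[(safe ∨ lock) U EF (lock ∧ safe)]) = {q1, q4}
q4 ∈ Sat(A[(safe ∨ lock) U EF (lock ∧ safe)]) = {q1, q4}, so the formula holds at q4.

Yes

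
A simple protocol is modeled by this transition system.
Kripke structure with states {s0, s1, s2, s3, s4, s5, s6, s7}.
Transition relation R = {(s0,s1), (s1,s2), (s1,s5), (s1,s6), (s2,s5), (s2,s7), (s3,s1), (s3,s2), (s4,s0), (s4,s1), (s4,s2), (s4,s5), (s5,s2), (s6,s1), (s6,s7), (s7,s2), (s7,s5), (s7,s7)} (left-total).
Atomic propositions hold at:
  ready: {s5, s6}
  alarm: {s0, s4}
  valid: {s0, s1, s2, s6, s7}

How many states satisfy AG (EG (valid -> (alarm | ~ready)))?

Sat(~ready) = {s0, s1, s2, s3, s4, s7}
Sat(alarm | ~ready) = {s0, s1, s2, s3, s4, s7}
Sat(valid -> (alarm | ~ready)) = {s0, s1, s2, s3, s4, s5, s7}
EG (valid -> (alarm | ~ready)): greatest fixpoint, start Z0 = {s0, s1, s2, s3, s4, s5, s7}, keep only states in Sat with some successor in Z. Already a fixed point.
Sat(EG (valid -> (alarm | ~ready))) = {s0, s1, s2, s3, s4, s5, s7}
AG (EG (valid -> (alarm | ~ready))): greatest fixpoint, start Z0 = {s0, s1, s2, s3, s4, s5, s7}, keep only states in Sat with every successor in Z. Z1 = {s0, s2, s3, s4, s5, s7}; Z2 = {s2, s5, s7}; fixed.
Sat(AG (EG (valid -> (alarm | ~ready)))) = {s2, s5, s7}
|Sat(AG (EG (valid -> (alarm | ~ready))))| = |{s2, s5, s7}| = 3.

3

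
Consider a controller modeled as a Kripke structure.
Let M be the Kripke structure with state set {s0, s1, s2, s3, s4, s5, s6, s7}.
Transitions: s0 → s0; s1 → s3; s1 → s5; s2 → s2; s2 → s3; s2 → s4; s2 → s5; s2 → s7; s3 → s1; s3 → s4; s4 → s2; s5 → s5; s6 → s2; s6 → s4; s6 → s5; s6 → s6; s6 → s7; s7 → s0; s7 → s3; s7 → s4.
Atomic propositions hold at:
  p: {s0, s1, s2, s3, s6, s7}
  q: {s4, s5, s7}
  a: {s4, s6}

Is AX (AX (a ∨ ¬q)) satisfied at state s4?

No

Sat(¬q) = {s0, s1, s2, s3, s6}
Sat(a ∨ ¬q) = {s0, s1, s2, s3, s4, s6}
Sat(AX (a ∨ ¬q)) = {s : every successor in {s0, s1, s2, s3, s4, s6}} = {s0, s3, s4, s7}
Sat(AX (AX (a ∨ ¬q))) = {s : every successor in {s0, s3, s4, s7}} = {s0, s7}
s4 ∉ Sat(AX (AX (a ∨ ¬q))) = {s0, s7}, so the formula does not hold at s4.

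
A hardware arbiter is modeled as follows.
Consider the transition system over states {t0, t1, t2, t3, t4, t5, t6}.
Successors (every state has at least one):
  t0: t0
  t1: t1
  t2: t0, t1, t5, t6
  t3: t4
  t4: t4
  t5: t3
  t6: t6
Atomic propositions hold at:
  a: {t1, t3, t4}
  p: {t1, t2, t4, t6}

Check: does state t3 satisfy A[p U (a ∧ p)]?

No

Sat(a ∧ p) = {t1, t4}
A[p U (a ∧ p)]: least fixpoint, start Z0 = Sat((a ∧ p)) = {t1, t4}, add states in Sat(p) with every successor in Z. Already a fixed point.
Sat(A[p U (a ∧ p)]) = {t1, t4}
t3 ∉ Sat(A[p U (a ∧ p)]) = {t1, t4}, so the formula does not hold at t3.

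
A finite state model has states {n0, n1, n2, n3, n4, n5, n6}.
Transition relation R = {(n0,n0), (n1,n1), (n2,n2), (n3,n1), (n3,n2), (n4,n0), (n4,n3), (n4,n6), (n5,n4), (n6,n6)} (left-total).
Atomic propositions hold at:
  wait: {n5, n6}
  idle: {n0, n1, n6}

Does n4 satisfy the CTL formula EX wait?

Sat(EX wait) = {s : some successor in {n5, n6}} = {n4, n6}
n4 ∈ Sat(EX wait) = {n4, n6}, so the formula holds at n4.

Yes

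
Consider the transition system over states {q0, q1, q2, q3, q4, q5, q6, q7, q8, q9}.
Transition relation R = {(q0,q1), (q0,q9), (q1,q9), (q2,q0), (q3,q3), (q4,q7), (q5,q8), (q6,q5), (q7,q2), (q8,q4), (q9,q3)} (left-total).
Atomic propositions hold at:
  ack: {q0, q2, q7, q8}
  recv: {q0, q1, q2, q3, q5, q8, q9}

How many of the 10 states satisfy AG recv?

5

AG recv: greatest fixpoint, start Z0 = {q0, q1, q2, q3, q5, q8, q9}, keep only states in Sat with every successor in Z. Z1 = {q0, q1, q2, q3, q5, q9}; Z2 = {q0, q1, q2, q3, q9}; fixed.
Sat(AG recv) = {q0, q1, q2, q3, q9}
|Sat(AG recv)| = |{q0, q1, q2, q3, q9}| = 5.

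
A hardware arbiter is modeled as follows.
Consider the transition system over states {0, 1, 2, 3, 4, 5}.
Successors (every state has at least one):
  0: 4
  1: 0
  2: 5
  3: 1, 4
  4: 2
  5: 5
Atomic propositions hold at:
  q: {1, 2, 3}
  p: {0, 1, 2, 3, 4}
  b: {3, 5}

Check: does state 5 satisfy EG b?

EG b: greatest fixpoint, start Z0 = {3, 5}, keep only states in Sat with some successor in Z. Z1 = {5}; fixed.
Sat(EG b) = {5}
5 ∈ Sat(EG b) = {5}, so the formula holds at 5.

Yes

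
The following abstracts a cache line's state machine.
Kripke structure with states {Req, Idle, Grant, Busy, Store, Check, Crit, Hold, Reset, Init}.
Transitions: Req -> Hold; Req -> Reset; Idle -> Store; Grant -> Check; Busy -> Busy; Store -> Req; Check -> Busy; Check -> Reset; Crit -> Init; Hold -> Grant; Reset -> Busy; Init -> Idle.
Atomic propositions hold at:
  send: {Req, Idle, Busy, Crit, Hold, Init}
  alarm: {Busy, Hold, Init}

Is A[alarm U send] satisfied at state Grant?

No

A[alarm U send]: least fixpoint, start Z0 = Sat(send) = {Req, Idle, Busy, Crit, Hold, Init}, add states in Sat(alarm) with every successor in Z. Already a fixed point.
Sat(A[alarm U send]) = {Req, Idle, Busy, Crit, Hold, Init}
Grant ∉ Sat(A[alarm U send]) = {Req, Idle, Busy, Crit, Hold, Init}, so the formula does not hold at Grant.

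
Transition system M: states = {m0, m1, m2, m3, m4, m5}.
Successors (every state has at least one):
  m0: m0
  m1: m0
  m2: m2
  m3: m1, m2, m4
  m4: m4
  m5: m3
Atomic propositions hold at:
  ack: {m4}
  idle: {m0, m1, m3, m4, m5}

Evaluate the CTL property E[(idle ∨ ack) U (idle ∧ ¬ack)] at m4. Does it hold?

No

Sat(idle ∨ ack) = {m0, m1, m3, m4, m5}
Sat(¬ack) = {m0, m1, m2, m3, m5}
Sat(idle ∧ ¬ack) = {m0, m1, m3, m5}
E[(idle ∨ ack) U (idle ∧ ¬ack)]: least fixpoint, start Z0 = Sat((idle ∧ ¬ack)) = {m0, m1, m3, m5}, add states in Sat(idle ∨ ack) with some successor in Z. Already a fixed point.
Sat(E[(idle ∨ ack) U (idle ∧ ¬ack)]) = {m0, m1, m3, m5}
m4 ∉ Sat(E[(idle ∨ ack) U (idle ∧ ¬ack)]) = {m0, m1, m3, m5}, so the formula does not hold at m4.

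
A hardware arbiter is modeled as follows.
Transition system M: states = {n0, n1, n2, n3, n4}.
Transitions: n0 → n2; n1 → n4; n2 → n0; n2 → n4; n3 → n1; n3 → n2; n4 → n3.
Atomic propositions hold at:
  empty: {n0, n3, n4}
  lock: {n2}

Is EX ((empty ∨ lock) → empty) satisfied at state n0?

No

Sat(empty ∨ lock) = {n0, n2, n3, n4}
Sat((empty ∨ lock) → empty) = {n0, n1, n3, n4}
Sat(EX ((empty ∨ lock) → empty)) = {s : some successor in {n0, n1, n3, n4}} = {n1, n2, n3, n4}
n0 ∉ Sat(EX ((empty ∨ lock) → empty)) = {n1, n2, n3, n4}, so the formula does not hold at n0.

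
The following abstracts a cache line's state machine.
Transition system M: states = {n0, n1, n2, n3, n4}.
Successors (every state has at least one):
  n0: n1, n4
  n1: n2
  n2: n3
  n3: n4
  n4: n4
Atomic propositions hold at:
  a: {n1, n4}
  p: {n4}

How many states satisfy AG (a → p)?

3

Sat(a → p) = {n0, n2, n3, n4}
AG (a → p): greatest fixpoint, start Z0 = {n0, n2, n3, n4}, keep only states in Sat with every successor in Z. Z1 = {n2, n3, n4}; fixed.
Sat(AG (a → p)) = {n2, n3, n4}
|Sat(AG (a → p))| = |{n2, n3, n4}| = 3.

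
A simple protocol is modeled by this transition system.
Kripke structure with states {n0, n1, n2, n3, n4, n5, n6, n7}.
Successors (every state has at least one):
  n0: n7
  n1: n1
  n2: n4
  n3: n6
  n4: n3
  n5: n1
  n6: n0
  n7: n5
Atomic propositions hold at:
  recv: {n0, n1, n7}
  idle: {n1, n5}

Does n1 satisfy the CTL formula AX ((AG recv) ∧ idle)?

Yes

AG recv: greatest fixpoint, start Z0 = {n0, n1, n7}, keep only states in Sat with every successor in Z. Z1 = {n0, n1}; Z2 = {n1}; fixed.
Sat(AG recv) = {n1}
Sat((AG recv) ∧ idle) = {n1}
Sat(AX ((AG recv) ∧ idle)) = {s : every successor in {n1}} = {n1, n5}
n1 ∈ Sat(AX ((AG recv) ∧ idle)) = {n1, n5}, so the formula holds at n1.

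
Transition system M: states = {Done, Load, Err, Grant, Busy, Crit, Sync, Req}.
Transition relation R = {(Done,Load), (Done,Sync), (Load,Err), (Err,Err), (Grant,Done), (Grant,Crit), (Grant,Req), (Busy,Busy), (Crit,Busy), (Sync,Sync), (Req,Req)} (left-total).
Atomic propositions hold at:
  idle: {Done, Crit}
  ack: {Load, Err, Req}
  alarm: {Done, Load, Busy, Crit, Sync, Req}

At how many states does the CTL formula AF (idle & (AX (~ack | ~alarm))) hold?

1

Sat(~ack) = {Done, Grant, Busy, Crit, Sync}
Sat(~alarm) = {Err, Grant}
Sat(~ack | ~alarm) = {Done, Err, Grant, Busy, Crit, Sync}
Sat(AX (~ack | ~alarm)) = {s : every successor in {Done, Err, Grant, Busy, Crit, Sync}} = {Load, Err, Busy, Crit, Sync}
Sat(idle & (AX (~ack | ~alarm))) = {Crit}
AF (idle & (AX (~ack | ~alarm))): least fixpoint, start Z0 = {Crit}, add states with every successor in Z. Already a fixed point.
Sat(AF (idle & (AX (~ack | ~alarm)))) = {Crit}
|Sat(AF (idle & (AX (~ack | ~alarm))))| = |{Crit}| = 1.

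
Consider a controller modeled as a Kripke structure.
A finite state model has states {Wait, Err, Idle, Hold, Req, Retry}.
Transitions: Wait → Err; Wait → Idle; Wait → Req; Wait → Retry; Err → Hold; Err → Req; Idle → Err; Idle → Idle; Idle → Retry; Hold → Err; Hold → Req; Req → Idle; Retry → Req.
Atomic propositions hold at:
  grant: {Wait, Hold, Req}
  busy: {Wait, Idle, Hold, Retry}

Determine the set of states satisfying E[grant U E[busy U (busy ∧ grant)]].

{Wait, Hold}

Sat(busy ∧ grant) = {Wait, Hold}
E[busy U (busy ∧ grant)]: least fixpoint, start Z0 = Sat((busy ∧ grant)) = {Wait, Hold}, add states in Sat(busy) with some successor in Z. Already a fixed point.
Sat(E[busy U (busy ∧ grant)]) = {Wait, Hold}
E[grant U E[busy U (busy ∧ grant)]]: least fixpoint, start Z0 = Sat(E[busy U (busy ∧ grant)]) = {Wait, Hold}, add states in Sat(grant) with some successor in Z. Already a fixed point.
Sat(E[grant U E[busy U (busy ∧ grant)]]) = {Wait, Hold}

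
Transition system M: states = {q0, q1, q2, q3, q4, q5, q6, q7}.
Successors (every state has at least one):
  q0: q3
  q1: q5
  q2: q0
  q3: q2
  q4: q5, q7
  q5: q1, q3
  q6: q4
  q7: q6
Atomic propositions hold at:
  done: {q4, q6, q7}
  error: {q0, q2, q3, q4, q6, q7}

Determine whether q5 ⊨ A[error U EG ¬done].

Sat(¬done) = {q0, q1, q2, q3, q5}
EG ¬done: greatest fixpoint, start Z0 = {q0, q1, q2, q3, q5}, keep only states in Sat with some successor in Z. Already a fixed point.
Sat(EG ¬done) = {q0, q1, q2, q3, q5}
A[error U EG ¬done]: least fixpoint, start Z0 = Sat(EG ¬done) = {q0, q1, q2, q3, q5}, add states in Sat(error) with every successor in Z. Already a fixed point.
Sat(A[error U EG ¬done]) = {q0, q1, q2, q3, q5}
q5 ∈ Sat(A[error U EG ¬done]) = {q0, q1, q2, q3, q5}, so the formula holds at q5.

Yes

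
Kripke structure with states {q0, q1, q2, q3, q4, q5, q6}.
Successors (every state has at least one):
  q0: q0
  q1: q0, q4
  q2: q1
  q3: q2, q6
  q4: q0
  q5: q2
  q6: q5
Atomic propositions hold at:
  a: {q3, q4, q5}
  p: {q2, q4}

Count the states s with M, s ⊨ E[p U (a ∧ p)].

Sat(a ∧ p) = {q4}
E[p U (a ∧ p)]: least fixpoint, start Z0 = Sat((a ∧ p)) = {q4}, add states in Sat(p) with some successor in Z. Already a fixed point.
Sat(E[p U (a ∧ p)]) = {q4}
|Sat(E[p U (a ∧ p)])| = |{q4}| = 1.

1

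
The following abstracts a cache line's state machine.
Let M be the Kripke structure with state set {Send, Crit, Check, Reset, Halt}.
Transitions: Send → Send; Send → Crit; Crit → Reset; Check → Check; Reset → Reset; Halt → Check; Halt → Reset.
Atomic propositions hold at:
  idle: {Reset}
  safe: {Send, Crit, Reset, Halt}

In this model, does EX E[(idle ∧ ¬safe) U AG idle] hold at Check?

No

Sat(¬safe) = {Check}
Sat(idle ∧ ¬safe) = ∅
AG idle: greatest fixpoint, start Z0 = {Reset}, keep only states in Sat with every successor in Z. Already a fixed point.
Sat(AG idle) = {Reset}
E[(idle ∧ ¬safe) U AG idle]: least fixpoint, start Z0 = Sat(AG idle) = {Reset}, add states in Sat(idle ∧ ¬safe) with some successor in Z. Already a fixed point.
Sat(E[(idle ∧ ¬safe) U AG idle]) = {Reset}
Sat(EX E[(idle ∧ ¬safe) U AG idle]) = {s : some successor in {Reset}} = {Crit, Reset, Halt}
Check ∉ Sat(EX E[(idle ∧ ¬safe) U AG idle]) = {Crit, Reset, Halt}, so the formula does not hold at Check.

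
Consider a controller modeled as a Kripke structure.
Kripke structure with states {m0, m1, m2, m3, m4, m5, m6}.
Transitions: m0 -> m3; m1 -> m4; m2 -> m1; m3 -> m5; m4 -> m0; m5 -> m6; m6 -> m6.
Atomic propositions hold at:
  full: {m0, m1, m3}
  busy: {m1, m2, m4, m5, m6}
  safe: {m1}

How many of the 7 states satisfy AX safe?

1

Sat(AX safe) = {s : every successor in {m1}} = {m2}
|Sat(AX safe)| = |{m2}| = 1.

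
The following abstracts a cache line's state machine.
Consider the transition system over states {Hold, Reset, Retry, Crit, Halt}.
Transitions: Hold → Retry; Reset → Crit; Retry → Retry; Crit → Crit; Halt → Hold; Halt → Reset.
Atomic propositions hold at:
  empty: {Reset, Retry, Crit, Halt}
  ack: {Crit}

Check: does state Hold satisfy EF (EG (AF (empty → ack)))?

Sat(empty → ack) = {Hold, Crit}
AF (empty → ack): least fixpoint, start Z0 = {Hold, Crit}, add states with every successor in Z. Z1 = {Hold, Reset, Crit}; Z2 = {Hold, Reset, Crit, Halt}; fixed.
Sat(AF (empty → ack)) = {Hold, Reset, Crit, Halt}
EG (AF (empty → ack)): greatest fixpoint, start Z0 = {Hold, Reset, Crit, Halt}, keep only states in Sat with some successor in Z. Z1 = {Reset, Crit, Halt}; fixed.
Sat(EG (AF (empty → ack))) = {Reset, Crit, Halt}
EF (EG (AF (empty → ack))): least fixpoint, start Z0 = {Reset, Crit, Halt}, add states with some successor in Z. Already a fixed point.
Sat(EF (EG (AF (empty → ack)))) = {Reset, Crit, Halt}
Hold ∉ Sat(EF (EG (AF (empty → ack)))) = {Reset, Crit, Halt}, so the formula does not hold at Hold.

No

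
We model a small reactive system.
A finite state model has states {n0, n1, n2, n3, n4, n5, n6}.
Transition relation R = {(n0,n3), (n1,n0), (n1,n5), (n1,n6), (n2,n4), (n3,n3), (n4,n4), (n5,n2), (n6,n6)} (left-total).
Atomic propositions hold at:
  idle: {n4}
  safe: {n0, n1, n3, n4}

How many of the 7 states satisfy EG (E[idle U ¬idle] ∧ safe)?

Sat(¬idle) = {n0, n1, n2, n3, n5, n6}
E[idle U ¬idle]: least fixpoint, start Z0 = Sat(¬idle) = {n0, n1, n2, n3, n5, n6}, add states in Sat(idle) with some successor in Z. Already a fixed point.
Sat(E[idle U ¬idle]) = {n0, n1, n2, n3, n5, n6}
Sat(E[idle U ¬idle] ∧ safe) = {n0, n1, n3}
EG (E[idle U ¬idle] ∧ safe): greatest fixpoint, start Z0 = {n0, n1, n3}, keep only states in Sat with some successor in Z. Already a fixed point.
Sat(EG (E[idle U ¬idle] ∧ safe)) = {n0, n1, n3}
|Sat(EG (E[idle U ¬idle] ∧ safe))| = |{n0, n1, n3}| = 3.

3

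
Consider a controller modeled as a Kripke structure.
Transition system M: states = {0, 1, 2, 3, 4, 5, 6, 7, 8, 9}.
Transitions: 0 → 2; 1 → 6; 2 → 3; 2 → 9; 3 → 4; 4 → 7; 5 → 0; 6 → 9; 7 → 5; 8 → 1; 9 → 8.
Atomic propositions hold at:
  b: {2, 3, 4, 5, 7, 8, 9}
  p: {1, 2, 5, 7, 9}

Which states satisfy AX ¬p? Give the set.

{1, 3, 5, 9}

Sat(¬p) = {0, 3, 4, 6, 8}
Sat(AX ¬p) = {s : every successor in {0, 3, 4, 6, 8}} = {1, 3, 5, 9}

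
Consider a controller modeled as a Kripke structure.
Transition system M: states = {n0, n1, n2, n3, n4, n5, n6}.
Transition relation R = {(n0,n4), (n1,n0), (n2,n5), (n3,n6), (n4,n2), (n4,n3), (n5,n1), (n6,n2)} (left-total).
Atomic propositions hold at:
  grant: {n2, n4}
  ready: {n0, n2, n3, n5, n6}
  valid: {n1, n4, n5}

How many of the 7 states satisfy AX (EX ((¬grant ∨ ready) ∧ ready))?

5

Sat(¬grant) = {n0, n1, n3, n5, n6}
Sat(¬grant ∨ ready) = {n0, n1, n2, n3, n5, n6}
Sat((¬grant ∨ ready) ∧ ready) = {n0, n2, n3, n5, n6}
Sat(EX ((¬grant ∨ ready) ∧ ready)) = {s : some successor in {n0, n2, n3, n5, n6}} = {n1, n2, n3, n4, n6}
Sat(AX (EX ((¬grant ∨ ready) ∧ ready))) = {s : every successor in {n1, n2, n3, n4, n6}} = {n0, n3, n4, n5, n6}
|Sat(AX (EX ((¬grant ∨ ready) ∧ ready)))| = |{n0, n3, n4, n5, n6}| = 5.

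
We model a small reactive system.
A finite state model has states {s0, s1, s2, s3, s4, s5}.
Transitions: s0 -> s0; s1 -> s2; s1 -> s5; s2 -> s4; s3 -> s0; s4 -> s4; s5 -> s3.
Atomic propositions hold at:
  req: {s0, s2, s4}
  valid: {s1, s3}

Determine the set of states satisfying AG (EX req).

Sat(EX req) = {s : some successor in {s0, s2, s4}} = {s0, s1, s2, s3, s4}
AG (EX req): greatest fixpoint, start Z0 = {s0, s1, s2, s3, s4}, keep only states in Sat with every successor in Z. Z1 = {s0, s2, s3, s4}; fixed.
Sat(AG (EX req)) = {s0, s2, s3, s4}

{s0, s2, s3, s4}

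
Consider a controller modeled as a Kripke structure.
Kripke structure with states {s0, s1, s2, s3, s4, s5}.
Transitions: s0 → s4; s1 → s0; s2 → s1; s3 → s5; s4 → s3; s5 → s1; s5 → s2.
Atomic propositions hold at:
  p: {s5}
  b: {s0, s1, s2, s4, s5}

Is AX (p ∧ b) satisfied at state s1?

No

Sat(p ∧ b) = {s5}
Sat(AX (p ∧ b)) = {s : every successor in {s5}} = {s3}
s1 ∉ Sat(AX (p ∧ b)) = {s3}, so the formula does not hold at s1.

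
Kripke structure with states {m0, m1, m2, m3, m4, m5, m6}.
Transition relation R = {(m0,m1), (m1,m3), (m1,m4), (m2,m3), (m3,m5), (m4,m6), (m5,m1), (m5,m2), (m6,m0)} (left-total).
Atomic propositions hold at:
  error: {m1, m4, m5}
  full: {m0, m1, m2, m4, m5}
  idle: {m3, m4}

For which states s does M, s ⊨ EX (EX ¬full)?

{m0, m1, m5}

Sat(¬full) = {m3, m6}
Sat(EX ¬full) = {s : some successor in {m3, m6}} = {m1, m2, m4}
Sat(EX (EX ¬full)) = {s : some successor in {m1, m2, m4}} = {m0, m1, m5}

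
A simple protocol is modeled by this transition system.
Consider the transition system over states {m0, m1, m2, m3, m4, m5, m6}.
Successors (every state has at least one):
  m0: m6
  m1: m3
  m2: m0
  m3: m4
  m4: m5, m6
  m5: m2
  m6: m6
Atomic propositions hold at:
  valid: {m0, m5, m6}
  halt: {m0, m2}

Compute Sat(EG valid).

EG valid: greatest fixpoint, start Z0 = {m0, m5, m6}, keep only states in Sat with some successor in Z. Z1 = {m0, m6}; fixed.
Sat(EG valid) = {m0, m6}

{m0, m6}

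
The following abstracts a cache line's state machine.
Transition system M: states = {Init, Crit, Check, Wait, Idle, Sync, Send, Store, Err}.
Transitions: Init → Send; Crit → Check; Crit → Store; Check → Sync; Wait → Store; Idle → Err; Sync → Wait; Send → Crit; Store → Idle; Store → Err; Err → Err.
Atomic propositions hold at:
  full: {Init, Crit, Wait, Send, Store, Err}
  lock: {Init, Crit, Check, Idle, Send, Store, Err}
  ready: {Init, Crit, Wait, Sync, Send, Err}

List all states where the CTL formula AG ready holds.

{Err}

AG ready: greatest fixpoint, start Z0 = {Init, Crit, Wait, Sync, Send, Err}, keep only states in Sat with every successor in Z. Z1 = {Init, Sync, Send, Err}; Z2 = {Init, Err}; Z3 = {Err}; fixed.
Sat(AG ready) = {Err}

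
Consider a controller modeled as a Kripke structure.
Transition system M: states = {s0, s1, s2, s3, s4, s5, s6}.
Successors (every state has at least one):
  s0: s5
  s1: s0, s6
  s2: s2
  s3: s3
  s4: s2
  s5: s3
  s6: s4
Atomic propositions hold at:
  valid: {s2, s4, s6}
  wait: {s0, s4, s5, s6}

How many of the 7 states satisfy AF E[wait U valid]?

3

E[wait U valid]: least fixpoint, start Z0 = Sat(valid) = {s2, s4, s6}, add states in Sat(wait) with some successor in Z. Already a fixed point.
Sat(E[wait U valid]) = {s2, s4, s6}
AF E[wait U valid]: least fixpoint, start Z0 = {s2, s4, s6}, add states with every successor in Z. Already a fixed point.
Sat(AF E[wait U valid]) = {s2, s4, s6}
|Sat(AF E[wait U valid])| = |{s2, s4, s6}| = 3.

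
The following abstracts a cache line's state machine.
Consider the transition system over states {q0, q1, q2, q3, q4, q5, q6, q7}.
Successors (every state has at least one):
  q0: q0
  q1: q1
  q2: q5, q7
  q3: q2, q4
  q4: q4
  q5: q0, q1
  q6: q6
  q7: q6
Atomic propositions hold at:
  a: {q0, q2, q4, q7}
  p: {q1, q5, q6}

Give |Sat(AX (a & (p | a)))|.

3

Sat(p | a) = {q0, q1, q2, q4, q5, q6, q7}
Sat(a & (p | a)) = {q0, q2, q4, q7}
Sat(AX (a & (p | a))) = {s : every successor in {q0, q2, q4, q7}} = {q0, q3, q4}
|Sat(AX (a & (p | a)))| = |{q0, q3, q4}| = 3.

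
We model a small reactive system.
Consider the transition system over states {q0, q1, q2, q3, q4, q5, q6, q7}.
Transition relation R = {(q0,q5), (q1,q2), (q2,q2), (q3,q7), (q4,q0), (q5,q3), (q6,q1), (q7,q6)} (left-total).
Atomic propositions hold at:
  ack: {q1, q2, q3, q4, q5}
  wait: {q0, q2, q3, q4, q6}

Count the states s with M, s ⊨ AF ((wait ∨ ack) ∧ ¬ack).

6

Sat(wait ∨ ack) = {q0, q1, q2, q3, q4, q5, q6}
Sat(¬ack) = {q0, q6, q7}
Sat((wait ∨ ack) ∧ ¬ack) = {q0, q6}
AF ((wait ∨ ack) ∧ ¬ack): least fixpoint, start Z0 = {q0, q6}, add states with every successor in Z. Z1 = {q0, q4, q6, q7}; Z2 = {q0, q3, q4, q6, q7}; Z3 = {q0, q3, q4, q5, q6, q7}; fixed.
Sat(AF ((wait ∨ ack) ∧ ¬ack)) = {q0, q3, q4, q5, q6, q7}
|Sat(AF ((wait ∨ ack) ∧ ¬ack))| = |{q0, q3, q4, q5, q6, q7}| = 6.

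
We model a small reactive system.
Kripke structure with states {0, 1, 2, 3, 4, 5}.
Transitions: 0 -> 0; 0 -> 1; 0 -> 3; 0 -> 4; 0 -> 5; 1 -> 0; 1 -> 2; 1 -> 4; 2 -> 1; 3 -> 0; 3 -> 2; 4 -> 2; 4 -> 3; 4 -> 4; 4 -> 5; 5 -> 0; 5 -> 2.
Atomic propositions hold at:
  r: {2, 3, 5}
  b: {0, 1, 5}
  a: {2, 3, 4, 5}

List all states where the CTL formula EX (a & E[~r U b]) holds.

{0, 1, 4}

Sat(~r) = {0, 1, 4}
E[~r U b]: least fixpoint, start Z0 = Sat(b) = {0, 1, 5}, add states in Sat(~r) with some successor in Z. Z1 = {0, 1, 4, 5}; fixed.
Sat(E[~r U b]) = {0, 1, 4, 5}
Sat(a & E[~r U b]) = {4, 5}
Sat(EX (a & E[~r U b])) = {s : some successor in {4, 5}} = {0, 1, 4}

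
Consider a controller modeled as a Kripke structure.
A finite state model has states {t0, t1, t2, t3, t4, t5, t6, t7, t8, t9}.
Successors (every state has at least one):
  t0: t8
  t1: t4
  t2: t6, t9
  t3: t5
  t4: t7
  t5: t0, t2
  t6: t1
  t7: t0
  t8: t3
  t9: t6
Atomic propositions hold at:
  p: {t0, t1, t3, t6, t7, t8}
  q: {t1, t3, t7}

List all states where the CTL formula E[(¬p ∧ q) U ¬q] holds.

{t0, t2, t4, t5, t6, t8, t9}

Sat(¬p) = {t2, t4, t5, t9}
Sat(¬p ∧ q) = ∅
Sat(¬q) = {t0, t2, t4, t5, t6, t8, t9}
E[(¬p ∧ q) U ¬q]: least fixpoint, start Z0 = Sat(¬q) = {t0, t2, t4, t5, t6, t8, t9}, add states in Sat(¬p ∧ q) with some successor in Z. Already a fixed point.
Sat(E[(¬p ∧ q) U ¬q]) = {t0, t2, t4, t5, t6, t8, t9}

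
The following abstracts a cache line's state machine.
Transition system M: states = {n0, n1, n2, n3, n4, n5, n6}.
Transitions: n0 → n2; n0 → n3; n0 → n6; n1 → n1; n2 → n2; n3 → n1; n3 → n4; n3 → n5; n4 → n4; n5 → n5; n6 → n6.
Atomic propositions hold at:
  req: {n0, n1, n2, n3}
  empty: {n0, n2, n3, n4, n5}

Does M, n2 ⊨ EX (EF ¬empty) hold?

Sat(¬empty) = {n1, n6}
EF ¬empty: least fixpoint, start Z0 = {n1, n6}, add states with some successor in Z. Z1 = {n0, n1, n3, n6}; fixed.
Sat(EF ¬empty) = {n0, n1, n3, n6}
Sat(EX (EF ¬empty)) = {s : some successor in {n0, n1, n3, n6}} = {n0, n1, n3, n6}
n2 ∉ Sat(EX (EF ¬empty)) = {n0, n1, n3, n6}, so the formula does not hold at n2.

No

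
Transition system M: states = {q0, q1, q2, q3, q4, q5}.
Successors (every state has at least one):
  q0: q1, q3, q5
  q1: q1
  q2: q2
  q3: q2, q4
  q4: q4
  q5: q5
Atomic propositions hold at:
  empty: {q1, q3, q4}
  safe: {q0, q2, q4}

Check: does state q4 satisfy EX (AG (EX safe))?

Yes

Sat(EX safe) = {s : some successor in {q0, q2, q4}} = {q2, q3, q4}
AG (EX safe): greatest fixpoint, start Z0 = {q2, q3, q4}, keep only states in Sat with every successor in Z. Already a fixed point.
Sat(AG (EX safe)) = {q2, q3, q4}
Sat(EX (AG (EX safe))) = {s : some successor in {q2, q3, q4}} = {q0, q2, q3, q4}
q4 ∈ Sat(EX (AG (EX safe))) = {q0, q2, q3, q4}, so the formula holds at q4.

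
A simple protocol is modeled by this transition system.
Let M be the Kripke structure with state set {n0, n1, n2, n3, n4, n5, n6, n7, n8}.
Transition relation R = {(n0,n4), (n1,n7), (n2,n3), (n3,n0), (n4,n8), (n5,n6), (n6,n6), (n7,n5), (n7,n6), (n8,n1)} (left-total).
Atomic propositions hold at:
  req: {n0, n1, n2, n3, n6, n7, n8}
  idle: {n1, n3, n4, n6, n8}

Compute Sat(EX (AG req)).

{n5, n6, n7}

AG req: greatest fixpoint, start Z0 = {n0, n1, n2, n3, n6, n7, n8}, keep only states in Sat with every successor in Z. Z1 = {n1, n2, n3, n6, n8}; Z2 = {n2, n6, n8}; Z3 = {n6}; fixed.
Sat(AG req) = {n6}
Sat(EX (AG req)) = {s : some successor in {n6}} = {n5, n6, n7}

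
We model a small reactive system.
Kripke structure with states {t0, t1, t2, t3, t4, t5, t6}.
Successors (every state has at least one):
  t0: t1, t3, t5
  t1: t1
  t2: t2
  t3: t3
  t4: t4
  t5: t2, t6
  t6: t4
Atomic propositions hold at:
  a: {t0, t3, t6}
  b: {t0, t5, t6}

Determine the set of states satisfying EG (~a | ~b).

{t1, t2, t3, t4, t5}

Sat(~a) = {t1, t2, t4, t5}
Sat(~b) = {t1, t2, t3, t4}
Sat(~a | ~b) = {t1, t2, t3, t4, t5}
EG (~a | ~b): greatest fixpoint, start Z0 = {t1, t2, t3, t4, t5}, keep only states in Sat with some successor in Z. Already a fixed point.
Sat(EG (~a | ~b)) = {t1, t2, t3, t4, t5}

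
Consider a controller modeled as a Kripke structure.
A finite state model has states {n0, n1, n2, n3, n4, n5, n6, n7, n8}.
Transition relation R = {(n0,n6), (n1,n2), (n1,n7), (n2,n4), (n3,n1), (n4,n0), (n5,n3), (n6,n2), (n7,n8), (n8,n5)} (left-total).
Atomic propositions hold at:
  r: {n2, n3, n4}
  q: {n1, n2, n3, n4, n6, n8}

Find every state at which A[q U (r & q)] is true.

Sat(r & q) = {n2, n3, n4}
A[q U (r & q)]: least fixpoint, start Z0 = Sat((r & q)) = {n2, n3, n4}, add states in Sat(q) with every successor in Z. Z1 = {n2, n3, n4, n6}; fixed.
Sat(A[q U (r & q)]) = {n2, n3, n4, n6}

{n2, n3, n4, n6}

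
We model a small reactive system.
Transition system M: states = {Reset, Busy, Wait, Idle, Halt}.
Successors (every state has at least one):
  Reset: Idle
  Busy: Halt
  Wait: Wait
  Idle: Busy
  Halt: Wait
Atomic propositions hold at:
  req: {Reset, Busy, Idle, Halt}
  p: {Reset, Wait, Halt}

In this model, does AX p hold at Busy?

Yes

Sat(AX p) = {s : every successor in {Reset, Wait, Halt}} = {Busy, Wait, Halt}
Busy ∈ Sat(AX p) = {Busy, Wait, Halt}, so the formula holds at Busy.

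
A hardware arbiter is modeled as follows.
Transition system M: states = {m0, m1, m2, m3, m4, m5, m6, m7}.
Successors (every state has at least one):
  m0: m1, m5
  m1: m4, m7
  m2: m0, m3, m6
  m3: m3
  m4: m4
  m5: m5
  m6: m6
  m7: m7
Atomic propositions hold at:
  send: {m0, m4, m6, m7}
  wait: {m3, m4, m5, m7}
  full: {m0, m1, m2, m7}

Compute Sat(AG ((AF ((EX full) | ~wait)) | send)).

{m1, m4, m6, m7}

Sat(EX full) = {s : some successor in {m0, m1, m2, m7}} = {m0, m1, m2, m7}
Sat(~wait) = {m0, m1, m2, m6}
Sat((EX full) | ~wait) = {m0, m1, m2, m6, m7}
AF ((EX full) | ~wait): least fixpoint, start Z0 = {m0, m1, m2, m6, m7}, add states with every successor in Z. Already a fixed point.
Sat(AF ((EX full) | ~wait)) = {m0, m1, m2, m6, m7}
Sat((AF ((EX full) | ~wait)) | send) = {m0, m1, m2, m4, m6, m7}
AG ((AF ((EX full) | ~wait)) | send): greatest fixpoint, start Z0 = {m0, m1, m2, m4, m6, m7}, keep only states in Sat with every successor in Z. Z1 = {m1, m4, m6, m7}; fixed.
Sat(AG ((AF ((EX full) | ~wait)) | send)) = {m1, m4, m6, m7}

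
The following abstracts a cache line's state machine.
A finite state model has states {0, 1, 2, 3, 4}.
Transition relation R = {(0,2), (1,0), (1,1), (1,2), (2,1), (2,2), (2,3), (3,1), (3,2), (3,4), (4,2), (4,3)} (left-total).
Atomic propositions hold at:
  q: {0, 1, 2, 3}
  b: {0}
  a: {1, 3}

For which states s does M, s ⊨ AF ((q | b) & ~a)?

Sat(q | b) = {0, 1, 2, 3}
Sat(~a) = {0, 2, 4}
Sat((q | b) & ~a) = {0, 2}
AF ((q | b) & ~a): least fixpoint, start Z0 = {0, 2}, add states with every successor in Z. Already a fixed point.
Sat(AF ((q | b) & ~a)) = {0, 2}

{0, 2}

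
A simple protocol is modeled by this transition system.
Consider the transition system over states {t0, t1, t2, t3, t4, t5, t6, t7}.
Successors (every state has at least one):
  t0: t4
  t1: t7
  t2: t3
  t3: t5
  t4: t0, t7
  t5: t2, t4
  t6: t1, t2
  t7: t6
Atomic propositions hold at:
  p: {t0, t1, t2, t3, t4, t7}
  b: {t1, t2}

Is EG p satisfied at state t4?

Yes

EG p: greatest fixpoint, start Z0 = {t0, t1, t2, t3, t4, t7}, keep only states in Sat with some successor in Z. Z1 = {t0, t1, t2, t4}; Z2 = {t0, t4}; fixed.
Sat(EG p) = {t0, t4}
t4 ∈ Sat(EG p) = {t0, t4}, so the formula holds at t4.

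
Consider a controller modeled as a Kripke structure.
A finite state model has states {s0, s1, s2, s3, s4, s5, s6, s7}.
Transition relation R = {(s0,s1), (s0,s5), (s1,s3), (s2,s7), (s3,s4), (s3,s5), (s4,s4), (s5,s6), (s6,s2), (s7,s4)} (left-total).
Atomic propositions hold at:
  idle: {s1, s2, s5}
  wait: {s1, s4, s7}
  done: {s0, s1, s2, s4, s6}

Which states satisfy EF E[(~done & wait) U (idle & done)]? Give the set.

{s0, s1, s2, s3, s5, s6}

Sat(~done) = {s3, s5, s7}
Sat(~done & wait) = {s7}
Sat(idle & done) = {s1, s2}
E[(~done & wait) U (idle & done)]: least fixpoint, start Z0 = Sat((idle & done)) = {s1, s2}, add states in Sat(~done & wait) with some successor in Z. Already a fixed point.
Sat(E[(~done & wait) U (idle & done)]) = {s1, s2}
EF E[(~done & wait) U (idle & done)]: least fixpoint, start Z0 = {s1, s2}, add states with some successor in Z. Z1 = {s0, s1, s2, s6}; Z2 = {s0, s1, s2, s5, s6}; Z3 = {s0, s1, s2, s3, s5, s6}; fixed.
Sat(EF E[(~done & wait) U (idle & done)]) = {s0, s1, s2, s3, s5, s6}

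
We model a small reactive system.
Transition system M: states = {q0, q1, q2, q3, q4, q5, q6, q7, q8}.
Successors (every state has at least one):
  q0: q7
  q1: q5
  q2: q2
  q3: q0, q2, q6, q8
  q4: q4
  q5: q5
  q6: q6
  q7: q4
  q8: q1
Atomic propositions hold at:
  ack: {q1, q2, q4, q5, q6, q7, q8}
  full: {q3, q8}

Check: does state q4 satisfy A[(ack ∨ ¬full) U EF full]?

Sat(¬full) = {q0, q1, q2, q4, q5, q6, q7}
Sat(ack ∨ ¬full) = {q0, q1, q2, q4, q5, q6, q7, q8}
EF full: least fixpoint, start Z0 = {q3, q8}, add states with some successor in Z. Already a fixed point.
Sat(EF full) = {q3, q8}
A[(ack ∨ ¬full) U EF full]: least fixpoint, start Z0 = Sat(EF full) = {q3, q8}, add states in Sat(ack ∨ ¬full) with every successor in Z. Already a fixed point.
Sat(A[(ack ∨ ¬full) U EF full]) = {q3, q8}
q4 ∉ Sat(A[(ack ∨ ¬full) U EF full]) = {q3, q8}, so the formula does not hold at q4.

No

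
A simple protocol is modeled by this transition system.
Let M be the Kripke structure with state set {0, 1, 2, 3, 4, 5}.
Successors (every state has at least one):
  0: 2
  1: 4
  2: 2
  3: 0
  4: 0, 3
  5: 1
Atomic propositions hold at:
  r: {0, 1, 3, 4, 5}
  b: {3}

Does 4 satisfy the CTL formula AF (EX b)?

Yes

Sat(EX b) = {s : some successor in {3}} = {4}
AF (EX b): least fixpoint, start Z0 = {4}, add states with every successor in Z. Z1 = {1, 4}; Z2 = {1, 4, 5}; fixed.
Sat(AF (EX b)) = {1, 4, 5}
4 ∈ Sat(AF (EX b)) = {1, 4, 5}, so the formula holds at 4.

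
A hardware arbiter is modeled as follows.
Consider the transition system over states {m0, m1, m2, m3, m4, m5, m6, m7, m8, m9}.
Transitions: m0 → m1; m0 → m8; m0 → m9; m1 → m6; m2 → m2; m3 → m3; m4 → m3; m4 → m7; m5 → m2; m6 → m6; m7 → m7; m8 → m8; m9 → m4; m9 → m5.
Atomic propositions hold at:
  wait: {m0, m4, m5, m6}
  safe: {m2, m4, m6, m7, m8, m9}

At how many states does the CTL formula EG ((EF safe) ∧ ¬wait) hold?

EF safe: least fixpoint, start Z0 = {m2, m4, m6, m7, m8, m9}, add states with some successor in Z. Z1 = {m0, m1, m2, m4, m5, m6, m7, m8, m9}; fixed.
Sat(EF safe) = {m0, m1, m2, m4, m5, m6, m7, m8, m9}
Sat(¬wait) = {m1, m2, m3, m7, m8, m9}
Sat((EF safe) ∧ ¬wait) = {m1, m2, m7, m8, m9}
EG ((EF safe) ∧ ¬wait): greatest fixpoint, start Z0 = {m1, m2, m7, m8, m9}, keep only states in Sat with some successor in Z. Z1 = {m2, m7, m8}; fixed.
Sat(EG ((EF safe) ∧ ¬wait)) = {m2, m7, m8}
|Sat(EG ((EF safe) ∧ ¬wait))| = |{m2, m7, m8}| = 3.

3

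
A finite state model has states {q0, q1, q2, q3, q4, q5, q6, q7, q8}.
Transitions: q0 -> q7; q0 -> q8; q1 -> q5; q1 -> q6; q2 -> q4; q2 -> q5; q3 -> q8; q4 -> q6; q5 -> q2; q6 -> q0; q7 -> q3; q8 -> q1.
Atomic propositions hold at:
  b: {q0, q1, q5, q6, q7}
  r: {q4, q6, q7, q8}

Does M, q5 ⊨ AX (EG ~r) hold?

Sat(~r) = {q0, q1, q2, q3, q5}
EG ~r: greatest fixpoint, start Z0 = {q0, q1, q2, q3, q5}, keep only states in Sat with some successor in Z. Z1 = {q1, q2, q5}; fixed.
Sat(EG ~r) = {q1, q2, q5}
Sat(AX (EG ~r)) = {s : every successor in {q1, q2, q5}} = {q5, q8}
q5 ∈ Sat(AX (EG ~r)) = {q5, q8}, so the formula holds at q5.

Yes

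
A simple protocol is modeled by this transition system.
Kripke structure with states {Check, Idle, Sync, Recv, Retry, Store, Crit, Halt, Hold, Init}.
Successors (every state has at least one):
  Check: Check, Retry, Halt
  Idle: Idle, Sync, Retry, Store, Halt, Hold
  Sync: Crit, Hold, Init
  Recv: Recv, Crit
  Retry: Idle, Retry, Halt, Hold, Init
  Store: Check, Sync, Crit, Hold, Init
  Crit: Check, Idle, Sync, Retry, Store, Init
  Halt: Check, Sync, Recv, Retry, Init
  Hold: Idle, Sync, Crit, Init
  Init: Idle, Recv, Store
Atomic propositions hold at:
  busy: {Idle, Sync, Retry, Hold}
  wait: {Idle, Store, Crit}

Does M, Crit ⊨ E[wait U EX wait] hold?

Sat(EX wait) = {s : some successor in {Idle, Store, Crit}} = {Idle, Sync, Recv, Retry, Store, Crit, Hold, Init}
E[wait U EX wait]: least fixpoint, start Z0 = Sat(EX wait) = {Idle, Sync, Recv, Retry, Store, Crit, Hold, Init}, add states in Sat(wait) with some successor in Z. Already a fixed point.
Sat(E[wait U EX wait]) = {Idle, Sync, Recv, Retry, Store, Crit, Hold, Init}
Crit ∈ Sat(E[wait U EX wait]) = {Idle, Sync, Recv, Retry, Store, Crit, Hold, Init}, so the formula holds at Crit.

Yes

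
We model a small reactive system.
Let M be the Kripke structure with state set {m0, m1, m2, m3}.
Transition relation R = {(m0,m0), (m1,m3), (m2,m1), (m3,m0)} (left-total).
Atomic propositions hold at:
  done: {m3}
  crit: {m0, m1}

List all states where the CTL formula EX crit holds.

{m0, m2, m3}

Sat(EX crit) = {s : some successor in {m0, m1}} = {m0, m2, m3}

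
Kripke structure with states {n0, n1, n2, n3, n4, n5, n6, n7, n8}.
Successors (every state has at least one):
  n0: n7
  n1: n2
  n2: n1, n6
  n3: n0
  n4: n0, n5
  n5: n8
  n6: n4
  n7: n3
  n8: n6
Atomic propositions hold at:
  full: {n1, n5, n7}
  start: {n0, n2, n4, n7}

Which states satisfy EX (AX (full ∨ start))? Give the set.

Sat(full ∨ start) = {n0, n1, n2, n4, n5, n7}
Sat(AX (full ∨ start)) = {s : every successor in {n0, n1, n2, n4, n5, n7}} = {n0, n1, n3, n4, n6}
Sat(EX (AX (full ∨ start))) = {s : some successor in {n0, n1, n3, n4, n6}} = {n2, n3, n4, n6, n7, n8}

{n2, n3, n4, n6, n7, n8}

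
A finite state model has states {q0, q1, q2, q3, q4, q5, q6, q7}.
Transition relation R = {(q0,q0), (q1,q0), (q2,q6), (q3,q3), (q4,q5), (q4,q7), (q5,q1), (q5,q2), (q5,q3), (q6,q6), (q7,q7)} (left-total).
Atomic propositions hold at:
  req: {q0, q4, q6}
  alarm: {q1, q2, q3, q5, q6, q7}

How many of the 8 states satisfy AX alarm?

Sat(AX alarm) = {s : every successor in {q1, q2, q3, q5, q6, q7}} = {q2, q3, q4, q5, q6, q7}
|Sat(AX alarm)| = |{q2, q3, q4, q5, q6, q7}| = 6.

6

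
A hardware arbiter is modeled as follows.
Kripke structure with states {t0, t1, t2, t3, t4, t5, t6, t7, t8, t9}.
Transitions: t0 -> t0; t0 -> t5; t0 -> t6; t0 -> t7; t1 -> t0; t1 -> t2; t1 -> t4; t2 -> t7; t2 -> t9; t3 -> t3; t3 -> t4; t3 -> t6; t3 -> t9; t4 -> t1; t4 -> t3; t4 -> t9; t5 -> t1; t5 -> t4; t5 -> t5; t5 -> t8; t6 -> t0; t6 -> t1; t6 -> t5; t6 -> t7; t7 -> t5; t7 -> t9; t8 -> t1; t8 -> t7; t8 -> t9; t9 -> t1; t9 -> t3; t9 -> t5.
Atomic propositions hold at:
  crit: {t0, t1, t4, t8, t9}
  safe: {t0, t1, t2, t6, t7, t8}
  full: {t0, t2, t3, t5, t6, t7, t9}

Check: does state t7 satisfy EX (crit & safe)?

Sat(crit & safe) = {t0, t1, t8}
Sat(EX (crit & safe)) = {s : some successor in {t0, t1, t8}} = {t0, t1, t4, t5, t6, t8, t9}
t7 ∉ Sat(EX (crit & safe)) = {t0, t1, t4, t5, t6, t8, t9}, so the formula does not hold at t7.

No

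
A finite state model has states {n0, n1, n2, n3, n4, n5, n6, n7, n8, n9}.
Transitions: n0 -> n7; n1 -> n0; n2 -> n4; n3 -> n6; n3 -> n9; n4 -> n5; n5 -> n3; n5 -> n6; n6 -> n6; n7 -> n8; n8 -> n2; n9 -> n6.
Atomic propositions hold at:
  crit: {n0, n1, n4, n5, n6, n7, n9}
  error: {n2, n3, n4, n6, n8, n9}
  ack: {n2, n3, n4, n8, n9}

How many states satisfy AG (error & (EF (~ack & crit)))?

3

Sat(~ack) = {n0, n1, n5, n6, n7}
Sat(~ack & crit) = {n0, n1, n5, n6, n7}
EF (~ack & crit): least fixpoint, start Z0 = {n0, n1, n5, n6, n7}, add states with some successor in Z. Z1 = {n0, n1, n3, n4, n5, n6, n7, n9}; Z2 = {n0, n1, n2, n3, n4, n5, n6, n7, n9}; Z3 = {n0, n1, n2, n3, n4, n5, n6, n7, n8, n9}; fixed.
Sat(EF (~ack & crit)) = {n0, n1, n2, n3, n4, n5, n6, n7, n8, n9}
Sat(error & (EF (~ack & crit))) = {n2, n3, n4, n6, n8, n9}
AG (error & (EF (~ack & crit))): greatest fixpoint, start Z0 = {n2, n3, n4, n6, n8, n9}, keep only states in Sat with every successor in Z. Z1 = {n2, n3, n6, n8, n9}; Z2 = {n3, n6, n8, n9}; Z3 = {n3, n6, n9}; fixed.
Sat(AG (error & (EF (~ack & crit)))) = {n3, n6, n9}
|Sat(AG (error & (EF (~ack & crit))))| = |{n3, n6, n9}| = 3.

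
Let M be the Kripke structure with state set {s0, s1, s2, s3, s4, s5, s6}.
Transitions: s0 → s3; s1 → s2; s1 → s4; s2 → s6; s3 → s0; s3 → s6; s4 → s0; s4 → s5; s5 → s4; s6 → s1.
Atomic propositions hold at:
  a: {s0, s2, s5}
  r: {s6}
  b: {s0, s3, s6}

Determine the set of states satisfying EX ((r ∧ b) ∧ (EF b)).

{s2, s3}

Sat(r ∧ b) = {s6}
EF b: least fixpoint, start Z0 = {s0, s3, s6}, add states with some successor in Z. Z1 = {s0, s2, s3, s4, s6}; Z2 = {s0, s1, s2, s3, s4, s5, s6}; fixed.
Sat(EF b) = {s0, s1, s2, s3, s4, s5, s6}
Sat((r ∧ b) ∧ (EF b)) = {s6}
Sat(EX ((r ∧ b) ∧ (EF b))) = {s : some successor in {s6}} = {s2, s3}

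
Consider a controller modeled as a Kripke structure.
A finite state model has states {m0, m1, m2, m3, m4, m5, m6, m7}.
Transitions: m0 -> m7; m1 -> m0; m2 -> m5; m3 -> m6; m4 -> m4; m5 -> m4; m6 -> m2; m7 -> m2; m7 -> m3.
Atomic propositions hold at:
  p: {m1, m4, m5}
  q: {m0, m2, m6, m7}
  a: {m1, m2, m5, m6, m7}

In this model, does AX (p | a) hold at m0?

Yes

Sat(p | a) = {m1, m2, m4, m5, m6, m7}
Sat(AX (p | a)) = {s : every successor in {m1, m2, m4, m5, m6, m7}} = {m0, m2, m3, m4, m5, m6}
m0 ∈ Sat(AX (p | a)) = {m0, m2, m3, m4, m5, m6}, so the formula holds at m0.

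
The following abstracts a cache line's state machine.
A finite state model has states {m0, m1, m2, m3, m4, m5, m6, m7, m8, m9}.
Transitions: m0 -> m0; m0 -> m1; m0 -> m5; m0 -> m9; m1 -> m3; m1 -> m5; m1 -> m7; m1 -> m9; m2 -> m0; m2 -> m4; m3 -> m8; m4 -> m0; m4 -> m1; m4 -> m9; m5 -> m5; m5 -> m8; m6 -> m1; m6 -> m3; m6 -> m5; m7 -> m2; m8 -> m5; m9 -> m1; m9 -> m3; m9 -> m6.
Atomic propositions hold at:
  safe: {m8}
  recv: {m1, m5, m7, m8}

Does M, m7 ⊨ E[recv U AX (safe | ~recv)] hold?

Sat(~recv) = {m0, m2, m3, m4, m6, m9}
Sat(safe | ~recv) = {m0, m2, m3, m4, m6, m8, m9}
Sat(AX (safe | ~recv)) = {s : every successor in {m0, m2, m3, m4, m6, m8, m9}} = {m2, m3, m7}
E[recv U AX (safe | ~recv)]: least fixpoint, start Z0 = Sat(AX (safe | ~recv)) = {m2, m3, m7}, add states in Sat(recv) with some successor in Z. Z1 = {m1, m2, m3, m7}; fixed.
Sat(E[recv U AX (safe | ~recv)]) = {m1, m2, m3, m7}
m7 ∈ Sat(E[recv U AX (safe | ~recv)]) = {m1, m2, m3, m7}, so the formula holds at m7.

Yes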